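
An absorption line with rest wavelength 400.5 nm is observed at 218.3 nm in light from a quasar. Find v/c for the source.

0.542

λ'/λ₀ = 0.5451 < 1 (blueshift), so the source is approaching.
λ'/λ₀ = √((1 − β)/(1 + β)) for an approaching source ⇒ β = (1 − r²)/(1 + r²) with r = λ'/λ₀.
β = (1 − 0.2971)/(1 + 0.2971) ≈ 0.542.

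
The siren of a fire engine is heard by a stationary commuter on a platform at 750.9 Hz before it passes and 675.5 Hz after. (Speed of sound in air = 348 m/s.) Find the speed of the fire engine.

18.4 m/s

f₁/f₂ = (v + v_s)/(v − v_s), so v_s = v · (f₁ − f₂)/(f₁ + f₂).
v_s = 348 × (750.9 − 675.5)/(750.9 + 675.5) = 348 × 75.4/1426.4 ≈ 18.4 m/s.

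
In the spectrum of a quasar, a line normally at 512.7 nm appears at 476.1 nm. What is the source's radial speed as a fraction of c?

λ'/λ₀ = 0.9286 < 1 (blueshift), so the source is approaching.
λ'/λ₀ = √((1 − β)/(1 + β)) for an approaching source ⇒ β = (1 − r²)/(1 + r²) with r = λ'/λ₀.
β = (1 − 0.8623)/(1 + 0.8623) ≈ 0.074.

0.074c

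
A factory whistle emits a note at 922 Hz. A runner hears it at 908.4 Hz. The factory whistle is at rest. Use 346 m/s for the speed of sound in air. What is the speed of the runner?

f' < f, so the runner is receding.
f' = f · (v − v_o)/v ⇒ v_o = v · |f'/f − 1|.
v_o = 346 × |908.4/922 − 1| = 346 × 0.01475 ≈ 5.1 m/s.

5.1 m/s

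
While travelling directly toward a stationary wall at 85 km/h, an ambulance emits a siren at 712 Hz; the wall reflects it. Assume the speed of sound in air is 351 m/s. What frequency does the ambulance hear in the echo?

815 Hz

85 km/h = 23.61 m/s.
The wall receives the sound from a moving source: f₁ = f₀ · v/(v − v_e) = 712 × 351/327.39 ≈ 763 Hz.
On the return leg the ambulance is a moving observer: f₂ = f₁ · (v + v_e)/v = 763 × 374.61/351 ≈ 815 Hz.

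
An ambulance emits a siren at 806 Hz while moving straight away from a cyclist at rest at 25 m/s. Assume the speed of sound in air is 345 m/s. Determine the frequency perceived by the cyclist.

752 Hz

With the source moving away from a stationary observer, f' = f · v/(v + v_s).
f' = 806 × 345/(345 + 25) = 806 × 345/370 ≈ 752 Hz.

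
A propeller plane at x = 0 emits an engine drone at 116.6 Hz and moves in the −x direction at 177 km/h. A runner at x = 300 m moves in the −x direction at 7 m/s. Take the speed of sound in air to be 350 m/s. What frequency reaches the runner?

177 km/h = 49.17 m/s.
The observer lies on the +x side, so the source is heading away from the observer and the observer is heading toward the source.
With source receding and observer approaching, f' = f · (v + v_o)/(v + v_s).
f' = 116.6 × (350 + 7)/(350 + 49.17) = 116.6 × 357/399.17 ≈ 104 Hz.

104 Hz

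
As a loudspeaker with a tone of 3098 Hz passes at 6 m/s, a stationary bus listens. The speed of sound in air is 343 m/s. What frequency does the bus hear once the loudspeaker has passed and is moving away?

3045 Hz

Receding: f₂ = f · v/(v + v_s) = 3098 × 343/349 ≈ 3045 Hz.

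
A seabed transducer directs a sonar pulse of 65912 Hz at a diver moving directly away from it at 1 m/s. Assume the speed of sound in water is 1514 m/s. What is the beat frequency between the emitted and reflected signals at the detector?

At the diver (a moving observer), f₁ = f₀ · (v − u)/v = 65912 × 1513/1514 ≈ 65868.5 Hz.
The reflection then acts as a moving source: f₂ = f₁ · v/(v + u) ≈ 65825.0 Hz.
Beat frequency: |f₂ − f₀| = 2u·f₀/(v + u) = 2 × 1 × 65912/1515 ≈ 87 Hz.

87 Hz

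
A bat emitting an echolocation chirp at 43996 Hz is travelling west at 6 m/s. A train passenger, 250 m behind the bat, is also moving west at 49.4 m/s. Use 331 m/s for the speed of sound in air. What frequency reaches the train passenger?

The train passenger is behind, so the bat is moving away from it while the train passenger is moving toward the bat.
Both move, so f' = f · (v + v_o)/(v + v_s).
f' = 43996 × (331 + 49.4)/(331 + 6) = 43996 × 380.4/337 ≈ 49662 Hz.

49662 Hz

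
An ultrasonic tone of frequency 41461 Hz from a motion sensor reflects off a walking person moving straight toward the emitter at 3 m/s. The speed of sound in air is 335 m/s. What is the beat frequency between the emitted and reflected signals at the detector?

749 Hz

The walking person first receives the wave as a moving observer: f₁ = f₀ · (v + u)/v = 41461 × (335 + 3)/335 ≈ 41832 Hz.
On reflection it acts as a source moving toward the stationary detector: f₂ = f₁ · v/(v − u) = 41832 × 335/332 ≈ 42210 Hz.
Beat frequency: |f₂ − f₀| = 2u·f₀/(v − u) = 2 × 3 × 41461/332 ≈ 749 Hz.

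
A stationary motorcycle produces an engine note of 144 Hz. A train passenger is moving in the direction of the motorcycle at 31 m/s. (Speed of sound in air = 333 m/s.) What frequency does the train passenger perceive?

157 Hz

Moving observer, stationary source: f' = f · (v + v_o)/v.
f' = 144 × (333 + 31)/333 = 144 × 364/333 ≈ 157 Hz.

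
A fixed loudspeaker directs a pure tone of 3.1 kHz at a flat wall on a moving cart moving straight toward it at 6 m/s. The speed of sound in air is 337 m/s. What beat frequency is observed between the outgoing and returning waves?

112 Hz

The flat wall on a moving cart first receives the wave as a moving observer: f₁ = f₀ · (v + u)/v = 3.1 × (337 + 6)/337 ≈ 3.1552 kHz.
The reflection then acts as a moving source: f₂ = f₁ · v/(v − u) ≈ 3.2124 kHz.
Equivalently f₂ = f₀ · (v + u)/(v − u).
Beat frequency (with f₀ = 3100 Hz): |f₂ − f₀| = 2u·f₀/(v − u) = 2 × 6 × 3100/331 ≈ 112 Hz.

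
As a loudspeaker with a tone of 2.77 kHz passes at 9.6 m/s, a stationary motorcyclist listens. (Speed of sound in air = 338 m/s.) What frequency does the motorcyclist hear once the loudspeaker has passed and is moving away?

2.69 kHz

Receding: f₂ = f · v/(v + v_s) = 2.77 × 338/347.6 ≈ 2.69 kHz.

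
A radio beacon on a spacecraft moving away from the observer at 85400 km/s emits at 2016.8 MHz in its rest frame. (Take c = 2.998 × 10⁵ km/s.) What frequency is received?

β = v/c = 85400/299800 = 0.2849.
Relativistic Doppler for frequency: f' = f₀ · √((1 − β)/(1 + β)).
f' = 2016.8 × √(0.7151/1.2849) = 2016.8 × 0.74605 ≈ 1504.6 MHz.

1504.6 MHz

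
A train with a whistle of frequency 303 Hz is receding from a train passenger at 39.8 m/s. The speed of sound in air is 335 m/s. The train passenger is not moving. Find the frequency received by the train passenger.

271 Hz

Moving source, stationary observer: f' = f · v/(v + v_s) since the source is receding.
f' = 303 × 335/(335 + 39.8) = 303 × 335/374.8 ≈ 271 Hz.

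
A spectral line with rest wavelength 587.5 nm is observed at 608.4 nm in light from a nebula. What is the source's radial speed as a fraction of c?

λ'/λ₀ = 1.0356 > 1 (redshift), so the source is receding.
λ'/λ₀ = √((1 + β)/(1 − β)) for a receding source ⇒ β = (r² − 1)/(r² + 1) with r = λ'/λ₀.
β = (1.0724 − 1)/(1.0724 + 1) ≈ 0.035.

0.035c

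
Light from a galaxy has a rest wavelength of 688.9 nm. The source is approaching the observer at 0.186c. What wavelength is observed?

570.7 nm

Relativistic Doppler for wavelength: λ' = λ₀ · √((1 − β)/(1 + β)).
λ' = 688.9 × √(0.8140/1.1860) = 688.9 × 0.82846 ≈ 570.7 nm.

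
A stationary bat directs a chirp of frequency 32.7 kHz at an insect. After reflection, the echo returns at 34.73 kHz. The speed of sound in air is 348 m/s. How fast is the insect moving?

10.5 m/s

Double Doppler shift off a moving reflector: f₂ = f₀ · (v + u)/(v − u) (u > 0 toward emitter).
Rearranging, u = v · (f₂ − f₀)/(f₂ + f₀) = 348 × 2.03/67.43 ≈ 10.5 m/s.
So the insect is moving at 10.5 m/s toward the emitter.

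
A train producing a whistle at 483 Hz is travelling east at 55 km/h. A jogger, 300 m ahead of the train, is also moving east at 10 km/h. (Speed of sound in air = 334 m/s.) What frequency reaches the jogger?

55 km/h = 15.28 m/s; 10 km/h = 2.778 m/s.
The jogger is ahead, so the train is moving toward it while the jogger is moving away from the train.
General Doppler shift: f' = f · (v − v_o)/(v − v_s).
f' = 483 × (334 − 2.778)/(334 − 15.28) = 483 × 331.22/318.72 ≈ 502 Hz.

502 Hz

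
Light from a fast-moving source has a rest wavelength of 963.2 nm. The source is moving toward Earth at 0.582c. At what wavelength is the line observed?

Relativistic Doppler for wavelength: λ' = λ₀ · √((1 − β)/(1 + β)).
λ' = 963.2 × √(0.4180/1.5820) = 963.2 × 0.51403 ≈ 495.1 nm.

495.1 nm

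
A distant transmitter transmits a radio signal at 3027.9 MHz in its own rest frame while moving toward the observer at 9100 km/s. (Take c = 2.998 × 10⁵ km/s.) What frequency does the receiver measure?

3121.2 MHz

β = v/c = 9100/299800 = 0.0304.
Relativistic Doppler for frequency: f' = f₀ · √((1 + β)/(1 − β)).
f' = 3027.9 × √(1.0304/0.9696) = 3027.9 × 1.03083 ≈ 3121.2 MHz.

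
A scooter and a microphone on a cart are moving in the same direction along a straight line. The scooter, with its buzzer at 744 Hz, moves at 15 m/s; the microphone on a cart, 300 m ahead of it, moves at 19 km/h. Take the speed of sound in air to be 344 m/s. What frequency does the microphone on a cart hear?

19 km/h = 5.278 m/s.
The microphone on a cart is ahead, so the scooter is moving toward it while the microphone on a cart is moving away from the scooter.
Both move, so f' = f · (v − v_o)/(v − v_s).
f' = 744 × (344 − 5.278)/(344 − 15) = 744 × 338.72/329 ≈ 766 Hz.

766 Hz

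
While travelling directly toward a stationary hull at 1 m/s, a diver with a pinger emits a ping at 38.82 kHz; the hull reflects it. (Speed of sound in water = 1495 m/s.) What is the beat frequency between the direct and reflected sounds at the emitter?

52.0 Hz

The hull receives the sound from a moving source: f₁ = f₀ · v/(v − v_e) = 38.82 × 1495/1494 ≈ 38.8460 kHz.
On the return leg the diver with a pinger is a moving observer: f₂ = f₁ · (v + v_e)/v = 38.8460 × 1496/1495 ≈ 38.8720 kHz.
Equivalently f₂ = f₀ · (v + v_e)/(v − v_e).
Beat against the emitted tone (with f₀ = 38820 Hz): |f₂ − f₀| = 2v_e·f₀/(v − v_e) = 2 × 1 × 38820/1494 ≈ 52.0 Hz.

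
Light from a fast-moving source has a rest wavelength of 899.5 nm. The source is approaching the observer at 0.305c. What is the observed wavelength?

656.4 nm

Relativistic Doppler for wavelength: λ' = λ₀ · √((1 − β)/(1 + β)).
λ' = 899.5 × √(0.6950/1.3050) = 899.5 × 0.72977 ≈ 656.4 nm.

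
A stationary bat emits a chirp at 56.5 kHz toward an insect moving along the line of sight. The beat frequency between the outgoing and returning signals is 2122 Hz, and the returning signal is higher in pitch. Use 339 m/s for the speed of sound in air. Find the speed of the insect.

Double Doppler shift off a moving reflector: f₂ = f₀ · (v + u)/(v − u) (u > 0 toward emitter).
Returning signal is higher, so f₂ = f₀ + Δf = 56500 + 2122 = 58622 Hz.
Rearranging, u = v · (f₂ − f₀)/(f₂ + f₀) = 339 × 2122/115122 ≈ 6.2 m/s.
So the insect is moving at 6.2 m/s toward the emitter.

6.2 m/s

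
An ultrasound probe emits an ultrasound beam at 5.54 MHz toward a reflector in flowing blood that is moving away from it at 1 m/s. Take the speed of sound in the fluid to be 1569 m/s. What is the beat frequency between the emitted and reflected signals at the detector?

The reflector in flowing blood first receives the wave as a moving observer: f₁ = f₀ · (v − u)/v = 5.54 × (1569 − 1)/1569 ≈ 5.53647 MHz.
The reflection then acts as a moving source: f₂ = f₁ · v/(v + u) ≈ 5.53294 MHz.
Beat frequency (with f₀ = 5540000 Hz): |f₂ − f₀| = 2u·f₀/(v + u) = 2 × 1 × 5540000/1570 ≈ 7057 Hz.

7057 Hz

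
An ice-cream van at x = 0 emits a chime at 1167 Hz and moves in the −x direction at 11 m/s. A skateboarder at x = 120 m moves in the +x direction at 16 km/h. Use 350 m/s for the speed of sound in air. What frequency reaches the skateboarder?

16 km/h = 4.444 m/s.
The observer lies on the +x side, so the source is heading away from the observer and the observer is heading away from the source.
With source receding and observer receding, f' = f · (v − v_o)/(v + v_s).
f' = 1167 × (350 − 4.444)/(350 + 11) = 1167 × 345.56/361 ≈ 1117 Hz.

1117 Hz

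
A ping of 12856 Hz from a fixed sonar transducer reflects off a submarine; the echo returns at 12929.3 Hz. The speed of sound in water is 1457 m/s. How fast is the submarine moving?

Double Doppler shift off a moving reflector: f₂ = f₀ · (v + u)/(v − u) (u > 0 toward emitter).
Rearranging, u = v · (f₂ − f₀)/(f₂ + f₀) = 1457 × 73.3/25785.3 ≈ 4.1 m/s.
So the submarine is moving at 4.1 m/s toward the emitter.

4.1 m/s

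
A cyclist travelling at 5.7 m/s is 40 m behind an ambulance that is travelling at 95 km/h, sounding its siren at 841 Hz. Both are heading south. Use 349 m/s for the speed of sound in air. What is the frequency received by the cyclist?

795 Hz

95 km/h = 26.39 m/s.
The cyclist is behind, so the ambulance is moving away from it while the cyclist is moving toward the ambulance.
Both move, so f' = f · (v + v_o)/(v + v_s).
f' = 841 × (349 + 5.7)/(349 + 26.39) = 841 × 354.7/375.39 ≈ 795 Hz.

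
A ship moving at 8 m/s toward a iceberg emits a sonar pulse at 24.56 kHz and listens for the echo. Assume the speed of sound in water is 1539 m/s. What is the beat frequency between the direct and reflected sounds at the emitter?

The iceberg receives the sound from a moving source: f₁ = f₀ · v/(v − v_e) = 24.56 × 1539/1531 ≈ 24.688 kHz.
On the return leg the ship is a moving observer: f₂ = f₁ · (v + v_e)/v = 24.688 × 1547/1539 ≈ 24.817 kHz.
Beat against the emitted tone (with f₀ = 24560 Hz): |f₂ − f₀| = 2v_e·f₀/(v − v_e) = 2 × 8 × 24560/1531 ≈ 257 Hz.

257 Hz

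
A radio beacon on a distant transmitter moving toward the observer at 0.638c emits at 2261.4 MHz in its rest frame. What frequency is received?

Relativistic Doppler for frequency: f' = f₀ · √((1 + β)/(1 − β)).
f' = 2261.4 × √(1.6380/0.3620) = 2261.4 × 2.12717 ≈ 4810.4 MHz.

4810.4 MHz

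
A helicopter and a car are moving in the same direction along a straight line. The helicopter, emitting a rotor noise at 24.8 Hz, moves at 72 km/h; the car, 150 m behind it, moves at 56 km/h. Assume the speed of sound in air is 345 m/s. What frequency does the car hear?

72 km/h = 20 m/s; 56 km/h = 15.56 m/s.
The car is behind, so the helicopter is moving away from it while the car is moving toward the helicopter.
With source receding and observer approaching, f' = f · (v + v_o)/(v + v_s).
f' = 24.8 × (345 + 15.56)/(345 + 20) = 24.8 × 360.56/365 ≈ 24.5 Hz.

24.5 Hz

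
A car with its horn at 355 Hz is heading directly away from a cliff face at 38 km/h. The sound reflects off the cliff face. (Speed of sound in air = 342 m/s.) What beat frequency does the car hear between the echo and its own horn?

21.3 Hz

38 km/h = 10.56 m/s.
The cliff face receives the sound from a moving source: f₁ = f₀ · v/(v + v_e) = 355 × 342/352.56 ≈ 344.4 Hz.
On the return leg the car is a moving observer: f₂ = f₁ · (v − v_e)/v = 344.4 × 331.44/342 ≈ 333.7 Hz.
Beat against the emitted tone: |f₂ − f₀| = 2v_e·f₀/(v + v_e) = 2 × 10.56 × 355/352.56 ≈ 21.3 Hz.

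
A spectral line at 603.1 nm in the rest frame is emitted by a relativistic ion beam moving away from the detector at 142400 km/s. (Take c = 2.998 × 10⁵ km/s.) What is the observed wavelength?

1010.9 nm

β = v/c = 142400/299800 = 0.4750.
Relativistic Doppler for wavelength: λ' = λ₀ · √((1 + β)/(1 − β)).
λ' = 603.1 × √(1.4750/0.5250) = 603.1 × 1.67613 ≈ 1010.9 nm.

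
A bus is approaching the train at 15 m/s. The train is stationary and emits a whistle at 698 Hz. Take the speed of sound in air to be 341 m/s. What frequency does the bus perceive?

729 Hz

Moving observer, stationary source: f' = f · (v + v_o)/v.
f' = 698 × (341 + 15)/341 = 698 × 356/341 ≈ 729 Hz.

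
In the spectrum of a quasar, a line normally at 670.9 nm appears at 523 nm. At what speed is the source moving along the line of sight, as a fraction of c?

0.244

λ'/λ₀ = 0.7795 < 1 (blueshift), so the source is approaching.
λ'/λ₀ = √((1 − β)/(1 + β)) for an approaching source ⇒ β = (1 − r²)/(1 + r²) with r = λ'/λ₀.
β = (1 − 0.6077)/(1 + 0.6077) ≈ 0.244.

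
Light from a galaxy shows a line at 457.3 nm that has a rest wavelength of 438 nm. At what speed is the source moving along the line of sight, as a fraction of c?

λ'/λ₀ = 1.0441 > 1 (redshift), so the source is receding.
λ'/λ₀ = √((1 + β)/(1 − β)) for a receding source ⇒ β = (r² − 1)/(r² + 1) with r = λ'/λ₀.
β = (1.0901 − 1)/(1.0901 + 1) ≈ 0.043.

0.043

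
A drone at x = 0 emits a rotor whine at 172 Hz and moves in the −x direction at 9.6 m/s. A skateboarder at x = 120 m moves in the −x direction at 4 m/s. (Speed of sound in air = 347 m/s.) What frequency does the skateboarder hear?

The observer lies on the +x side, so the source is heading away from the observer and the observer is heading toward the source.
General Doppler shift: f' = f · (v + v_o)/(v + v_s).
f' = 172 × (347 + 4)/(347 + 9.6) = 172 × 351/356.6 ≈ 169 Hz.

169 Hz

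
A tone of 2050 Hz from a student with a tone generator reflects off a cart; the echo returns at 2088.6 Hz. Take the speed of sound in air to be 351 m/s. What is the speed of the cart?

Double Doppler shift off a moving reflector: f₂ = f₀ · (v + u)/(v − u) (u > 0 toward emitter).
Rearranging, u = v · (f₂ − f₀)/(f₂ + f₀) = 351 × 38.6/4138.6 ≈ 3.3 m/s.
So the cart is moving at 3.3 m/s toward the emitter.

3.3 m/s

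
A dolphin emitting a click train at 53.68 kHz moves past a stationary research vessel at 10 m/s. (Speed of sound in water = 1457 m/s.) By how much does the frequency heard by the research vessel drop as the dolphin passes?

Approaching: f₁ = f · v/(v − v_s) = 53.68 × 1457/1447 ≈ 54.051 kHz.
Receding: f₂ = f · v/(v + v_s) = 53.68 × 1457/1467 ≈ 53.314 kHz.
Drop: f₁ − f₂ = 2f·v·v_s/(v² − v_s²) = 2 × 53.68 × 1457 × 10/(1457² − 10²) ≈ 0.737 kHz.

0.737 kHz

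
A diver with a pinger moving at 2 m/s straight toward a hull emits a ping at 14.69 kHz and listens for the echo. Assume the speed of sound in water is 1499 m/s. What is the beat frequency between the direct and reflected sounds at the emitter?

The hull receives the sound from a moving source: f₁ = f₀ · v/(v − v_e) = 14.69 × 1499/1497 ≈ 14.7096 kHz.
On the return leg the diver with a pinger is a moving observer: f₂ = f₁ · (v + v_e)/v = 14.7096 × 1501/1499 ≈ 14.7293 kHz.
Beat against the emitted tone (with f₀ = 14690 Hz): |f₂ − f₀| = 2v_e·f₀/(v − v_e) = 2 × 2 × 14690/1497 ≈ 39.3 Hz.

39.3 Hz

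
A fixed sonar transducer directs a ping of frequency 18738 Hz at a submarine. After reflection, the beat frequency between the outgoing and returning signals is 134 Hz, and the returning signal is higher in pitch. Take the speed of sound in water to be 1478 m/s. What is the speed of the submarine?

5.3 m/s

Double Doppler shift off a moving reflector: f₂ = f₀ · (v + u)/(v − u) (u > 0 toward emitter).
Returning signal is higher, so f₂ = f₀ + Δf = 18738 + 134 = 18872 Hz.
Rearranging, u = v · (f₂ − f₀)/(f₂ + f₀) = 1478 × 134/37610 ≈ 5.3 m/s.
So the submarine is moving at 5.3 m/s toward the emitter.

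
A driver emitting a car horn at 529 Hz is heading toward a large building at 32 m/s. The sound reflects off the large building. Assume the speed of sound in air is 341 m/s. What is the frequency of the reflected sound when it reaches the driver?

The large building receives the sound from a moving source: f₁ = f₀ · v/(v − v_e) = 529 × 341/309 ≈ 584 Hz.
On the return leg the driver is a moving observer: f₂ = f₁ · (v + v_e)/v = 584 × 373/341 ≈ 639 Hz.

639 Hz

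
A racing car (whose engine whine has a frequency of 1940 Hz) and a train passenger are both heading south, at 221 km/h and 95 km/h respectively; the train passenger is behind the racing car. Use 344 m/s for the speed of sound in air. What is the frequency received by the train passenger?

221 km/h = 61.39 m/s; 95 km/h = 26.39 m/s.
The train passenger is behind, so the racing car is moving away from it while the train passenger is moving toward the racing car.
With source receding and observer approaching, f' = f · (v + v_o)/(v + v_s).
f' = 1940 × (344 + 26.39)/(344 + 61.39) = 1940 × 370.39/405.39 ≈ 1773 Hz.

1773 Hz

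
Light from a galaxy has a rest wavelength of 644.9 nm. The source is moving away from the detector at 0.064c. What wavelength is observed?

Relativistic Doppler for wavelength: λ' = λ₀ · √((1 + β)/(1 − β)).
λ' = 644.9 × √(1.0640/0.9360) = 644.9 × 1.06619 ≈ 687.6 nm.

687.6 nm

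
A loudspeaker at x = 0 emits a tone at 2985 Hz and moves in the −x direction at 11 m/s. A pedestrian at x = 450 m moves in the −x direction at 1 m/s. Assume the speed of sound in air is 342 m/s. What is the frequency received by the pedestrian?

The observer lies on the +x side, so the source is heading away from the observer and the observer is heading toward the source.
Both move, so f' = f · (v + v_o)/(v + v_s).
f' = 2985 × (342 + 1)/(342 + 11) = 2985 × 343/353 ≈ 2900 Hz.

2900 Hz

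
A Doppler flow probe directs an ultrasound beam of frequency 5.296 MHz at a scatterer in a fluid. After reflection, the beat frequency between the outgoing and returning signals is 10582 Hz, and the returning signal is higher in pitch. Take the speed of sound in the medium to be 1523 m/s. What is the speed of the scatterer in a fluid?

Double Doppler shift off a moving reflector: f₂ = f₀ · (v + u)/(v − u) (u > 0 toward emitter).
Returning signal is higher, so f₂ = f₀ + Δf = 5296000 + 10582 = 5306582 Hz.
Rearranging, u = v · (f₂ − f₀)/(f₂ + f₀) = 1523 × 10582/10602582 ≈ 1.52 m/s.
So the scatterer in a fluid is moving at 1.52 m/s toward the emitter.

1.52 m/s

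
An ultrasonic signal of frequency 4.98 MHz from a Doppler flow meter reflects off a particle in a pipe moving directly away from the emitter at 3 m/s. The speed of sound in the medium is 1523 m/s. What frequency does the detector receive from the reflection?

At the particle in a pipe (a moving observer), f₁ = f₀ · (v − u)/v = 4.98 × 1520/1523 ≈ 4.970 MHz.
On reflection it acts as a source moving away from the stationary detector: f₂ = f₁ · v/(v + u) = 4.970 × 1523/1526 ≈ 4.960 MHz.

4.960 MHz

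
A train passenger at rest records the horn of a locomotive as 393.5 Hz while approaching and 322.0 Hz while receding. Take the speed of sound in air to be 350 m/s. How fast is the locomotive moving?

35 m/s

f₁/f₂ = (v + v_s)/(v − v_s), so v_s = v · (f₁ − f₂)/(f₁ + f₂).
v_s = 350 × (393.5 − 322.0)/(393.5 + 322.0) = 350 × 71.5/715.5 ≈ 35 m/s.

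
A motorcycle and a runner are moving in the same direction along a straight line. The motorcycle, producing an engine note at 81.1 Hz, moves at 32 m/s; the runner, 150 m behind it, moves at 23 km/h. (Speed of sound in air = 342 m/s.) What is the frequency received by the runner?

23 km/h = 6.389 m/s.
The runner is behind, so the motorcycle is moving away from it while the runner is moving toward the motorcycle.
General Doppler shift: f' = f · (v + v_o)/(v + v_s).
f' = 81.1 × (342 + 6.389)/(342 + 32) = 81.1 × 348.39/374 ≈ 76 Hz.

76 Hz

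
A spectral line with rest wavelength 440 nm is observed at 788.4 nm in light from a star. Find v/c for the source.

λ'/λ₀ = 1.7918 > 1 (redshift), so the source is receding.
λ'/λ₀ = √((1 + β)/(1 − β)) for a receding source ⇒ β = (r² − 1)/(r² + 1) with r = λ'/λ₀.
β = (3.2106 − 1)/(3.2106 + 1) ≈ 0.525.

0.525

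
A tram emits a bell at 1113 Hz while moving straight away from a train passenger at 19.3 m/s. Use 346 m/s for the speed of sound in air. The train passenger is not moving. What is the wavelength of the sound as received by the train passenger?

Only the source moves, away from the listener, so f' = f · v/(v + v_s).
f' = 1113 × 346/(346 + 19.3) ≈ 1054 Hz.
λ' = v/f' = 346/1054.2 ≈ 32.8 cm.

32.8 cm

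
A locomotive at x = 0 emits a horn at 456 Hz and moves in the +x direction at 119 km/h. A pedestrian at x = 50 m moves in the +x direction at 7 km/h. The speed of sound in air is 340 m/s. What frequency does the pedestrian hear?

502 Hz

119 km/h = 33.06 m/s; 7 km/h = 1.944 m/s.
The observer lies on the +x side, so the source is heading toward the observer and the observer is heading away from the source.
Both move, so f' = f · (v − v_o)/(v − v_s).
f' = 456 × (340 − 1.944)/(340 − 33.06) = 456 × 338.06/306.94 ≈ 502 Hz.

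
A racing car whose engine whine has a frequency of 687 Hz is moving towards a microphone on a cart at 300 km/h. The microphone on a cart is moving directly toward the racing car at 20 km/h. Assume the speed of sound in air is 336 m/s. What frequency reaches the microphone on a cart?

300 km/h = 83.33 m/s; 20 km/h = 5.556 m/s.
General Doppler shift: f' = f · (v + v_o)/(v − v_s).
f' = 687 × (336 + 5.556)/(336 − 83.33) = 687 × 341.56/252.67 ≈ 929 Hz.

929 Hz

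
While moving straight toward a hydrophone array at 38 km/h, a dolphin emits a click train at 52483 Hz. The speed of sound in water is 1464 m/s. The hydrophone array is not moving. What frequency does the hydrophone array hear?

38 km/h = 10.56 m/s.
With the source moving toward a stationary observer, f' = f · v/(v − v_s).
f' = 52483 × 1464/(1464 − 10.56) = 52483 × 1464/1453 ≈ 52864 Hz.

52864 Hz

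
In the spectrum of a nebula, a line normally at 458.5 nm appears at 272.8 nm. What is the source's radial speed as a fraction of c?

0.477

λ'/λ₀ = 0.5950 < 1 (blueshift), so the source is approaching.
λ'/λ₀ = √((1 − β)/(1 + β)) for an approaching source ⇒ β = (1 − r²)/(1 + r²) with r = λ'/λ₀.
β = (1 − 0.3540)/(1 + 0.3540) ≈ 0.477.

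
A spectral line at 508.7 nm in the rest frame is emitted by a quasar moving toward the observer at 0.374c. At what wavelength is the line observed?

Relativistic Doppler for wavelength: λ' = λ₀ · √((1 − β)/(1 + β)).
λ' = 508.7 × √(0.6260/1.3740) = 508.7 × 0.67498 ≈ 343.4 nm.

343.4 nm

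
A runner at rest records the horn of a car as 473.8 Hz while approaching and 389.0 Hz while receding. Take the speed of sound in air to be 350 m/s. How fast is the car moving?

f₁/f₂ = (v + v_s)/(v − v_s), so v_s = v · (f₁ − f₂)/(f₁ + f₂).
v_s = 350 × (473.8 − 389.0)/(473.8 + 389.0) = 350 × 84.8/862.8 ≈ 34 m/s.

34 m/s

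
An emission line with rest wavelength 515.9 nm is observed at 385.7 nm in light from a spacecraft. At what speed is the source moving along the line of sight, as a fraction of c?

λ'/λ₀ = 0.7476 < 1 (blueshift), so the source is approaching.
λ'/λ₀ = √((1 − β)/(1 + β)) for an approaching source ⇒ β = (1 − r²)/(1 + r²) with r = λ'/λ₀.
β = (1 − 0.5589)/(1 + 0.5589) ≈ 0.283.

0.283c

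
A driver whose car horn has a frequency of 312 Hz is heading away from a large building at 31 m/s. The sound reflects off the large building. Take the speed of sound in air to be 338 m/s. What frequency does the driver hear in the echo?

The large building receives the sound from a moving source: f₁ = f₀ · v/(v + v_e) = 312 × 338/369 ≈ 286 Hz.
On the return leg the driver is a moving observer: f₂ = f₁ · (v − v_e)/v = 286 × 307/338 ≈ 260 Hz.
Equivalently f₂ = f₀ · (v − v_e)/(v + v_e).

260 Hz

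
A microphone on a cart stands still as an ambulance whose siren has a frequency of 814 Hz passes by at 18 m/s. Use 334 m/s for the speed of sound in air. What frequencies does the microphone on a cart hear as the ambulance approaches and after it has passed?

Approaching: f₁ = f · v/(v − v_s) = 814 × 334/316 ≈ 860 Hz.
Receding: f₂ = f · v/(v + v_s) = 814 × 334/352 ≈ 772 Hz.

860 Hz approaching; 772 Hz receding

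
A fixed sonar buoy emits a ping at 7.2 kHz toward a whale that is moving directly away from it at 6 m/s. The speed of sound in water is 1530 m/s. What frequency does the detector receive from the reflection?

7.14 kHz

The whale first receives the wave as a moving observer: f₁ = f₀ · (v − u)/v = 7.2 × (1530 − 6)/1530 ≈ 7.17 kHz.
On reflection it acts as a source moving away from the stationary detector: f₂ = f₁ · v/(v + u) = 7.17 × 1530/1536 ≈ 7.14 kHz.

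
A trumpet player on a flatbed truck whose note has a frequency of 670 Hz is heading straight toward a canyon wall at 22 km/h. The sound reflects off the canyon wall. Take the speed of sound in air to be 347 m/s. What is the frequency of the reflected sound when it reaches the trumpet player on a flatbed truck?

694 Hz

22 km/h = 6.111 m/s.
The canyon wall receives the sound from a moving source: f₁ = f₀ · v/(v − v_e) = 670 × 347/340.89 ≈ 682 Hz.
On the return leg the trumpet player on a flatbed truck is a moving observer: f₂ = f₁ · (v + v_e)/v = 682 × 353.11/347 ≈ 694 Hz.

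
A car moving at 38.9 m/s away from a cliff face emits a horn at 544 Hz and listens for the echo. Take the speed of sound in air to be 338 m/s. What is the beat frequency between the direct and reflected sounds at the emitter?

The cliff face receives the sound from a moving source: f₁ = f₀ · v/(v + v_e) = 544 × 338/376.9 ≈ 487.9 Hz.
On the return leg the car is a moving observer: f₂ = f₁ · (v − v_e)/v = 487.9 × 299.1/338 ≈ 431.7 Hz.
Beat against the emitted tone: |f₂ − f₀| = 2v_e·f₀/(v + v_e) = 2 × 38.9 × 544/376.9 ≈ 112 Hz.

112 Hz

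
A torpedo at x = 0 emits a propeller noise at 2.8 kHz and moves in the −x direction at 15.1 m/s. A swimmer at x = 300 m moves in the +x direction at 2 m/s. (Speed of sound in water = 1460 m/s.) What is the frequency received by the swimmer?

The observer lies on the +x side, so the source is heading away from the observer and the observer is heading away from the source.
Both move, so f' = f · (v − v_o)/(v + v_s).
f' = 2.8 × (1460 − 2)/(1460 + 15.1) = 2.8 × 1458/1475.1 ≈ 2.77 kHz.

2.77 kHz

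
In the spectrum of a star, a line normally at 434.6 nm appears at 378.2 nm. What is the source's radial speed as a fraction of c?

λ'/λ₀ = 0.8702 < 1 (blueshift), so the source is approaching.
λ'/λ₀ = √((1 − β)/(1 + β)) for an approaching source ⇒ β = (1 − r²)/(1 + r²) with r = λ'/λ₀.
β = (1 − 0.7573)/(1 + 0.7573) ≈ 0.138.

0.138c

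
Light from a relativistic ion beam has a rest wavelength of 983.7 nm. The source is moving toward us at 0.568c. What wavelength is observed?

516.3 nm

Relativistic Doppler for wavelength: λ' = λ₀ · √((1 − β)/(1 + β)).
λ' = 983.7 × √(0.4320/1.5680) = 983.7 × 0.52489 ≈ 516.3 nm.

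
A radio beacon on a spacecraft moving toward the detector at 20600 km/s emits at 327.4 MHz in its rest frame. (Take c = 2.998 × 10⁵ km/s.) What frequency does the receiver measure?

β = v/c = 20600/299800 = 0.0687.
Relativistic Doppler for frequency: f' = f₀ · √((1 + β)/(1 − β)).
f' = 327.4 × √(1.0687/0.9313) = 327.4 × 1.07124 ≈ 350.7 MHz.

350.7 MHz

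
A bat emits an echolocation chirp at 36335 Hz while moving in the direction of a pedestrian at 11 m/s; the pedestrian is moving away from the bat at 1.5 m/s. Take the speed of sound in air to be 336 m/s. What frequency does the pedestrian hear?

General Doppler shift: f' = f · (v − v_o)/(v − v_s).
f' = 36335 × (336 − 1.5)/(336 − 11) = 36335 × 334.5/325 ≈ 37397 Hz.

37397 Hz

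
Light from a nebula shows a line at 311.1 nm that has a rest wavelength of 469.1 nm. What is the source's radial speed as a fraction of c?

λ'/λ₀ = 0.6632 < 1 (blueshift), so the source is approaching.
λ'/λ₀ = √((1 − β)/(1 + β)) for an approaching source ⇒ β = (1 − r²)/(1 + r²) with r = λ'/λ₀.
β = (1 − 0.4398)/(1 + 0.4398) ≈ 0.389.

0.389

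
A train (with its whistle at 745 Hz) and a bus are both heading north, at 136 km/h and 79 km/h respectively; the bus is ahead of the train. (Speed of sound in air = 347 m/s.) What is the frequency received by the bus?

783 Hz

136 km/h = 37.78 m/s; 79 km/h = 21.94 m/s.
The bus is ahead, so the train is moving toward it while the bus is moving away from the train.
Both move, so f' = f · (v − v_o)/(v − v_s).
f' = 745 × (347 − 21.94)/(347 − 37.78) = 745 × 325.06/309.22 ≈ 783 Hz.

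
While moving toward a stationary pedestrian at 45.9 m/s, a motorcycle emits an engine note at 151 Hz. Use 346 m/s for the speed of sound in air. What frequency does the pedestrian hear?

Moving source, stationary observer: f' = f · v/(v − v_s) since the source is approaching.
f' = 151 × 346/(346 − 45.9) = 151 × 346/300.1 ≈ 174 Hz.

174 Hz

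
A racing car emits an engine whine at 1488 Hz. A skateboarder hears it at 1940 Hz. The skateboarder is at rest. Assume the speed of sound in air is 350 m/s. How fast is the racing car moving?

f' > f, so the racing car is approaching.
f' = f · v/(v − v_s) ⇒ v_s = v · |1 − f/f'|.
v_s = 350 × |1 − 1488/1940| = 350 × 0.233 ≈ 82 m/s.

82 m/s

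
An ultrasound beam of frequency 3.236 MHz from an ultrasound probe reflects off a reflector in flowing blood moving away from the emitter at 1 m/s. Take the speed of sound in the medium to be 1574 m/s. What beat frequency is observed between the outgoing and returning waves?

4109 Hz

The reflector in flowing blood first receives the wave as a moving observer: f₁ = f₀ · (v − u)/v = 3.236 × (1574 − 1)/1574 ≈ 3.23394 MHz.
The reflection then acts as a moving source: f₂ = f₁ · v/(v + u) ≈ 3.23189 MHz.
Beat frequency (with f₀ = 3236000 Hz): |f₂ − f₀| = 2u·f₀/(v + u) = 2 × 1 × 3236000/1575 ≈ 4109 Hz.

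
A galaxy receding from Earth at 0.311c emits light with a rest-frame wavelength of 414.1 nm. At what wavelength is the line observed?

Relativistic Doppler for wavelength: λ' = λ₀ · √((1 + β)/(1 − β)).
λ' = 414.1 × √(1.3110/0.6890) = 414.1 × 1.37940 ≈ 571.2 nm.

571.2 nm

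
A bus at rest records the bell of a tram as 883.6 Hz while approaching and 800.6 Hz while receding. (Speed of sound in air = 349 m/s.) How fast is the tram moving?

f₁/f₂ = (v + v_s)/(v − v_s), so v_s = v · (f₁ − f₂)/(f₁ + f₂).
v_s = 349 × (883.6 − 800.6)/(883.6 + 800.6) = 349 × 83.0/1684.2 ≈ 17.2 m/s.

17.2 m/s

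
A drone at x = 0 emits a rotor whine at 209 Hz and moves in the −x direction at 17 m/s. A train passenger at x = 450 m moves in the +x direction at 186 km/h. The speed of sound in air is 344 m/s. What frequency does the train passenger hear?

169 Hz

186 km/h = 51.67 m/s.
The observer lies on the +x side, so the source is heading away from the observer and the observer is heading away from the source.
General Doppler shift: f' = f · (v − v_o)/(v + v_s).
f' = 209 × (344 − 51.67)/(344 + 17) = 209 × 292.33/361 ≈ 169 Hz.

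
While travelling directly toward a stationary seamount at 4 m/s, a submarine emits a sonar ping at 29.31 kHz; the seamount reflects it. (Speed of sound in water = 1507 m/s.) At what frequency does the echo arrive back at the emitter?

The seamount receives the sound from a moving source: f₁ = f₀ · v/(v − v_e) = 29.31 × 1507/1503 ≈ 29.4 kHz.
On the return leg the submarine is a moving observer: f₂ = f₁ · (v + v_e)/v = 29.4 × 1511/1507 ≈ 29.5 kHz.

29.5 kHz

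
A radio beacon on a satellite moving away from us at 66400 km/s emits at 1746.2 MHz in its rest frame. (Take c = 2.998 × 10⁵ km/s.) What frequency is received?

β = v/c = 66400/299800 = 0.2215.
Relativistic Doppler for frequency: f' = f₀ · √((1 − β)/(1 + β)).
f' = 1746.2 × √(0.7785/1.2215) = 1746.2 × 0.79835 ≈ 1394.1 MHz.

1394.1 MHz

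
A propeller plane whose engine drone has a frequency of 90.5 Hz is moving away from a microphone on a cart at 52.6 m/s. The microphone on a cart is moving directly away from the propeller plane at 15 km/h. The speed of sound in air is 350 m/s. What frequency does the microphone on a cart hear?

78 Hz

15 km/h = 4.167 m/s.
General Doppler shift: f' = f · (v − v_o)/(v + v_s).
f' = 90.5 × (350 − 4.167)/(350 + 52.6) = 90.5 × 345.83/402.6 ≈ 78 Hz.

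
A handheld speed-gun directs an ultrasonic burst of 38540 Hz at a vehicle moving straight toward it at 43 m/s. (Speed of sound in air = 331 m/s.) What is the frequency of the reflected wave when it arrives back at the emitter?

50048 Hz

The vehicle first receives the wave as a moving observer: f₁ = f₀ · (v + u)/v = 38540 × (331 + 43)/331 ≈ 43547 Hz.
The reflection then acts as a moving source: f₂ = f₁ · v/(v − u) ≈ 50048 Hz.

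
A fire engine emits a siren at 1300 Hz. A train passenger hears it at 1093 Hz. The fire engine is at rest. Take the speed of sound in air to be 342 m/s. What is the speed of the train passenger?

f' < f, so the train passenger is receding.
f' = f · (v − v_o)/v ⇒ v_o = v · |f'/f − 1|.
v_o = 342 × |1093/1300 − 1| = 342 × 0.1592 ≈ 54 m/s.

54 m/s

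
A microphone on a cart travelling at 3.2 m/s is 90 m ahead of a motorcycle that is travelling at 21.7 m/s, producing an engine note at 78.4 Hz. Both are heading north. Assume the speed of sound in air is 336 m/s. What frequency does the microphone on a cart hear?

The microphone on a cart is ahead, so the motorcycle is moving toward it while the microphone on a cart is moving away from the motorcycle.
General Doppler shift: f' = f · (v − v_o)/(v − v_s).
f' = 78.4 × (336 − 3.2)/(336 − 21.7) = 78.4 × 332.8/314.3 ≈ 83 Hz.

83 Hz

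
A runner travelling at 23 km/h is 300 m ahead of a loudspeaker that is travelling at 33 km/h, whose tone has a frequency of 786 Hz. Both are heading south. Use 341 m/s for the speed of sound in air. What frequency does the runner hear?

33 km/h = 9.167 m/s; 23 km/h = 6.389 m/s.
The runner is ahead, so the loudspeaker is moving toward it while the runner is moving away from the loudspeaker.
Both move, so f' = f · (v − v_o)/(v − v_s).
f' = 786 × (341 − 6.389)/(341 − 9.167) = 786 × 334.61/331.83 ≈ 793 Hz.

793 Hz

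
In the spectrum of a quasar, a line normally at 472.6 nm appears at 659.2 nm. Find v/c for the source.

0.321

λ'/λ₀ = 1.3948 > 1 (redshift), so the source is receding.
λ'/λ₀ = √((1 + β)/(1 − β)) for a receding source ⇒ β = (r² − 1)/(r² + 1) with r = λ'/λ₀.
β = (1.9456 − 1)/(1.9456 + 1) ≈ 0.321.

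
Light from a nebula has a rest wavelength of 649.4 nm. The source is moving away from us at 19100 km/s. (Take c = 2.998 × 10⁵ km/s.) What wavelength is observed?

β = v/c = 19100/299800 = 0.0637.
Relativistic Doppler for wavelength: λ' = λ₀ · √((1 + β)/(1 − β)).
λ' = 649.4 × √(1.0637/0.9363) = 649.4 × 1.06587 ≈ 692.2 nm.

692.2 nm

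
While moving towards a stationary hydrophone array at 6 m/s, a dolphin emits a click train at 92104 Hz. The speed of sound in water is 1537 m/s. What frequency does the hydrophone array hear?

92465 Hz

With the source moving toward a stationary observer, f' = f · v/(v − v_s).
f' = 92104 × 1537/(1537 − 6) = 92104 × 1537/1531 ≈ 92465 Hz.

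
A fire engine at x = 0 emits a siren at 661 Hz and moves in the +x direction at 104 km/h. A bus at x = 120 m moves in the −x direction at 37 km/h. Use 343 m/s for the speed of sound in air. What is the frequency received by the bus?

104 km/h = 28.89 m/s; 37 km/h = 10.28 m/s.
The observer lies on the +x side, so the source is heading toward the observer and the observer is heading toward the source.
Both move, so f' = f · (v + v_o)/(v − v_s).
f' = 661 × (343 + 10.28)/(343 − 28.89) = 661 × 353.28/314.11 ≈ 743 Hz.

743 Hz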